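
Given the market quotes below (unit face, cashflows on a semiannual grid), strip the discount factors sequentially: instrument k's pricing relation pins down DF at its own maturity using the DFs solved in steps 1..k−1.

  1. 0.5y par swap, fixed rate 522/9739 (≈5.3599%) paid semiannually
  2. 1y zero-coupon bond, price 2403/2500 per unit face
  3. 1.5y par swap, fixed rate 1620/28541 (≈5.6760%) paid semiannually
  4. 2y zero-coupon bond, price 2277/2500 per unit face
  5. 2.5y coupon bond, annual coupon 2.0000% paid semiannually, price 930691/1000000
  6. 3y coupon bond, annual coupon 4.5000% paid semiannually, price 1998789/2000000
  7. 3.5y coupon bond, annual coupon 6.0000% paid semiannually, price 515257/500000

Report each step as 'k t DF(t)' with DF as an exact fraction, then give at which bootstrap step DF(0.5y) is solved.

step 1 [0.5y] swap r/2=261/9739: DF=(1 − 261/9739·(0))/(1+261/9739) = 9739/10000 ≈ 0.973900
step 2 [1y] zero: DF = P = 2403/2500 ≈ 0.961200
step 3 [1.5y] swap r/2=810/28541: DF=(1 − 810/28541·(0.973900+0.961200))/(1+810/28541) = 919/1000 ≈ 0.919000
step 4 [2y] zero: DF = P = 2277/2500 ≈ 0.910800
step 5 [2.5y] bond c/2=1/100: DF=(930691/1000000 − 1/100·(0.973900+0.961200+0.919000+0.910800))/(1+1/100) = 4421/5000 ≈ 0.884200
step 6 [3y] bond c/2=9/400: DF=(1998789/2000000 − 9/400·(0.973900+0.961200+0.919000+0.910800+0.884200))/(1+9/400) = 8751/10000 ≈ 0.875100
step 7 [3.5y] bond c/2=3/100: DF=(515257/500000 − 3/100·(0.973900+0.961200+0.919000+0.910800+0.884200+0.875100))/(1+3/100) = 2099/2500 ≈ 0.839600

1 1/2 9739/10000
2 1 2403/2500
3 3/2 919/1000
4 2 2277/2500
5 5/2 4421/5000
6 3 8751/10000
7 7/2 2099/2500
DF(0.5y) is solved at step 1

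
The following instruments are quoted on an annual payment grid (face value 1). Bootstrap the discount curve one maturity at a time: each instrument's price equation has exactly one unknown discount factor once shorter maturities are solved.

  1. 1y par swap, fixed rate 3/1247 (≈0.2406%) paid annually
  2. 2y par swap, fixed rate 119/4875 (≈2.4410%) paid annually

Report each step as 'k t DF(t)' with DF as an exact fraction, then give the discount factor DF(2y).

step 1 [1y] swap r/1=3/1247: DF=(1 − 3/1247·(0))/(1+3/1247) = 1247/1250 ≈ 0.997600
step 2 [2y] swap r/1=119/4875: DF=(1 − 119/4875·(0.997600))/(1+119/4875) = 2381/2500 ≈ 0.952400

1 1 1247/1250
2 2 2381/2500
DF(2y) = 2381/2500 ≈ 0.952400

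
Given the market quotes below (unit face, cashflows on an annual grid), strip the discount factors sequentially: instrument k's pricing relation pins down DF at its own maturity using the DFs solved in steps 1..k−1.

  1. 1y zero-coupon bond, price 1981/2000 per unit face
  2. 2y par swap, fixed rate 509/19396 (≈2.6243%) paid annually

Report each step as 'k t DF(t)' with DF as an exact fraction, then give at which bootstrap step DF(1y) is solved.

1 1 1981/2000
2 2 9491/10000
DF(1y) is solved at step 1

step 1 [1y] zero: DF = P = 1981/2000 ≈ 0.990500
step 2 [2y] swap r/1=509/19396: DF=(1 − 509/19396·(0.990500))/(1+509/19396) = 9491/10000 ≈ 0.949100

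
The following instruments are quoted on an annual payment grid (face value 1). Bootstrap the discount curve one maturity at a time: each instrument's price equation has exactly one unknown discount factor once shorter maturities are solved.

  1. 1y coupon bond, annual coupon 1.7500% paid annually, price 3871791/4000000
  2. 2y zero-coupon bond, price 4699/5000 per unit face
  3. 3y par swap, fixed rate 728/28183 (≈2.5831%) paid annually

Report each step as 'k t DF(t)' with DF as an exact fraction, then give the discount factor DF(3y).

1 1 9513/10000
2 2 4699/5000
3 3 1159/1250
DF(3y) = 1159/1250 ≈ 0.927200

step 1 [1y] bond c/1=7/400: DF=(3871791/4000000 − 7/400·(0))/(1+7/400) = 9513/10000 ≈ 0.951300
step 2 [2y] zero: DF = P = 4699/5000 ≈ 0.939800
step 3 [3y] swap r/1=728/28183: DF=(1 − 728/28183·(0.951300+0.939800))/(1+728/28183) = 1159/1250 ≈ 0.927200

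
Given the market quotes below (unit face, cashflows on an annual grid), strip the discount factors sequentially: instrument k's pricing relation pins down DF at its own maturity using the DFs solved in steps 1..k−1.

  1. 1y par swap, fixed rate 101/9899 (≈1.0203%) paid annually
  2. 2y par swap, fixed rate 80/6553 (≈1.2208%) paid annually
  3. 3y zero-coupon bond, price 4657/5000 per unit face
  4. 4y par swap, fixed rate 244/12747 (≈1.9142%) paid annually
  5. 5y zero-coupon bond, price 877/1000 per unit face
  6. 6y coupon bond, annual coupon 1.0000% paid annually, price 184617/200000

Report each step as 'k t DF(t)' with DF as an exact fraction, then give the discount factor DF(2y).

1 1 9899/10000
2 2 122/125
3 3 4657/5000
4 4 2317/2500
5 5 877/1000
6 6 4337/5000
DF(2y) = 122/125 ≈ 0.976000

step 1 [1y] swap r/1=101/9899: DF=(1 − 101/9899·(0))/(1+101/9899) = 9899/10000 ≈ 0.989900
step 2 [2y] swap r/1=80/6553: DF=(1 − 80/6553·(0.989900))/(1+80/6553) = 122/125 ≈ 0.976000
step 3 [3y] zero: DF = P = 4657/5000 ≈ 0.931400
step 4 [4y] swap r/1=244/12747: DF=(1 − 244/12747·(0.989900+0.976000+0.931400))/(1+244/12747) = 2317/2500 ≈ 0.926800
step 5 [5y] zero: DF = P = 877/1000 ≈ 0.877000
step 6 [6y] bond c/1=1/100: DF=(184617/200000 − 1/100·(0.989900+0.976000+0.931400+0.926800+0.877000))/(1+1/100) = 4337/5000 ≈ 0.867400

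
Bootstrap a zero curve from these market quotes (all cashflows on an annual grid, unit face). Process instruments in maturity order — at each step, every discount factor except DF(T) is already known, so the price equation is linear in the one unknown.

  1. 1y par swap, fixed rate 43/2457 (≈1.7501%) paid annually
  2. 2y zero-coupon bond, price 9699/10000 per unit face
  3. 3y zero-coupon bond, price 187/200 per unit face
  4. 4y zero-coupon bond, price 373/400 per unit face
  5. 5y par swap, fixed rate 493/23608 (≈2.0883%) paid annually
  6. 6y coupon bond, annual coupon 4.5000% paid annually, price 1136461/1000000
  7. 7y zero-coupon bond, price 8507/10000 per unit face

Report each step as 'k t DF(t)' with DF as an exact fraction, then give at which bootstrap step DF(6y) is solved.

step 1 [1y] swap r/1=43/2457: DF=(1 − 43/2457·(0))/(1+43/2457) = 2457/2500 ≈ 0.982800
step 2 [2y] zero: DF = P = 9699/10000 ≈ 0.969900
step 3 [3y] zero: DF = P = 187/200 ≈ 0.935000
step 4 [4y] zero: DF = P = 373/400 ≈ 0.932500
step 5 [5y] swap r/1=493/23608: DF=(1 − 493/23608·(0.982800+0.969900+0.935000+0.932500))/(1+493/23608) = 4507/5000 ≈ 0.901400
step 6 [6y] bond c/1=9/200: DF=(1136461/1000000 − 9/200·(0.982800+0.969900+0.935000+0.932500+0.901400))/(1+9/200) = 4421/5000 ≈ 0.884200
step 7 [7y] zero: DF = P = 8507/10000 ≈ 0.850700

1 1 2457/2500
2 2 9699/10000
3 3 187/200
4 4 373/400
5 5 4507/5000
6 6 4421/5000
7 7 8507/10000
DF(6y) is solved at step 6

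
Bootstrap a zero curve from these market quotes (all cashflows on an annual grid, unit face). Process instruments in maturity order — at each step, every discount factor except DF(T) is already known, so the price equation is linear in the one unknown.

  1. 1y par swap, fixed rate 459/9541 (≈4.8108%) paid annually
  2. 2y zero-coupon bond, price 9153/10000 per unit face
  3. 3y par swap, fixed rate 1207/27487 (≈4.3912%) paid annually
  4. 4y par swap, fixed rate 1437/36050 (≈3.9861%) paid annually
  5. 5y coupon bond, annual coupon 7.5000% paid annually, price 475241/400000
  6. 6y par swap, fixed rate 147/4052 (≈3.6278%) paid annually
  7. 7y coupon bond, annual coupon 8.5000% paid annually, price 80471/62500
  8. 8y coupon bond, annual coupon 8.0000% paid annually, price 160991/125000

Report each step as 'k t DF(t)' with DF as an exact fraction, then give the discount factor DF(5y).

step 1 [1y] swap r/1=459/9541: DF=(1 − 459/9541·(0))/(1+459/9541) = 9541/10000 ≈ 0.954100
step 2 [2y] zero: DF = P = 9153/10000 ≈ 0.915300
step 3 [3y] swap r/1=1207/27487: DF=(1 − 1207/27487·(0.954100+0.915300))/(1+1207/27487) = 8793/10000 ≈ 0.879300
step 4 [4y] swap r/1=1437/36050: DF=(1 − 1437/36050·(0.954100+0.915300+0.879300))/(1+1437/36050) = 8563/10000 ≈ 0.856300
step 5 [5y] bond c/1=3/40: DF=(475241/400000 − 3/40·(0.954100+0.915300+0.879300+0.856300))/(1+3/40) = 8537/10000 ≈ 0.853700
step 6 [6y] swap r/1=147/4052: DF=(1 − 147/4052·(0.954100+0.915300+0.879300+0.856300+0.853700))/(1+147/4052) = 8089/10000 ≈ 0.808900
step 7 [7y] bond c/1=17/200: DF=(80471/62500 − 17/200·(0.954100+0.915300+0.879300+0.856300+0.853700+0.808900))/(1+17/200) = 387/500 ≈ 0.774000
step 8 [8y] bond c/1=2/25: DF=(160991/125000 − 2/25·(0.954100+0.915300+0.879300+0.856300+0.853700+0.808900+0.774000))/(1+2/25) = 149/200 ≈ 0.745000

1 1 9541/10000
2 2 9153/10000
3 3 8793/10000
4 4 8563/10000
5 5 8537/10000
6 6 8089/10000
7 7 387/500
8 8 149/200
DF(5y) = 8537/10000 ≈ 0.853700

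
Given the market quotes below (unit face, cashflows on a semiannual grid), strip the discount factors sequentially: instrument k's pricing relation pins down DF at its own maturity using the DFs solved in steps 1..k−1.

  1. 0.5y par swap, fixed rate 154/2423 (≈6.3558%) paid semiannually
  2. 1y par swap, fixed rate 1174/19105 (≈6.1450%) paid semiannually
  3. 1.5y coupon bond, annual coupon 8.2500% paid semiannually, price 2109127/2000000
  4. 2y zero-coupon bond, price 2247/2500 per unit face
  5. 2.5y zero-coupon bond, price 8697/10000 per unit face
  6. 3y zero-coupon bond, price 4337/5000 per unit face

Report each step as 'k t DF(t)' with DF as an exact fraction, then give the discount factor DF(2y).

1 1/2 2423/2500
2 1 9413/10000
3 3/2 9371/10000
4 2 2247/2500
5 5/2 8697/10000
6 3 4337/5000
DF(2y) = 2247/2500 ≈ 0.898800

step 1 [0.5y] swap r/2=77/2423: DF=(1 − 77/2423·(0))/(1+77/2423) = 2423/2500 ≈ 0.969200
step 2 [1y] swap r/2=587/19105: DF=(1 − 587/19105·(0.969200))/(1+587/19105) = 9413/10000 ≈ 0.941300
step 3 [1.5y] bond c/2=33/800: DF=(2109127/2000000 − 33/800·(0.969200+0.941300))/(1+33/800) = 9371/10000 ≈ 0.937100
step 4 [2y] zero: DF = P = 2247/2500 ≈ 0.898800
step 5 [2.5y] zero: DF = P = 8697/10000 ≈ 0.869700
step 6 [3y] zero: DF = P = 4337/5000 ≈ 0.867400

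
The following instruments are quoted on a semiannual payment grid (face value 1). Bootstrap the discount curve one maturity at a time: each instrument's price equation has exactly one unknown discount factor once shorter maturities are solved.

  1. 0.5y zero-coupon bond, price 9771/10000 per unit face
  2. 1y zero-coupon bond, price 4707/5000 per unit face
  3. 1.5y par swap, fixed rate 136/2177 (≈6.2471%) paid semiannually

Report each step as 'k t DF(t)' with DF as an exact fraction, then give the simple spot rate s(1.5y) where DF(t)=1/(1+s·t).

1 1/2 9771/10000
2 1 4707/5000
3 3/2 2279/2500
s(1.5y) = (1/(2279/2500) − 1)/(3/2) = 442/6837 ≈ 6.4648%

step 1 [0.5y] zero: DF = P = 9771/10000 ≈ 0.977100
step 2 [1y] zero: DF = P = 4707/5000 ≈ 0.941400
step 3 [1.5y] swap r/2=68/2177: DF=(1 − 68/2177·(0.977100+0.941400))/(1+68/2177) = 2279/2500 ≈ 0.911600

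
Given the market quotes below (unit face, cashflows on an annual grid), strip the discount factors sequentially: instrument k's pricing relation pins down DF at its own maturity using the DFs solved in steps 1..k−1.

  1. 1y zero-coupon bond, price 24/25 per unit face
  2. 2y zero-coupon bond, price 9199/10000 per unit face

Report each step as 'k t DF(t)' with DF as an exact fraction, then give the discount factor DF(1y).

1 1 24/25
2 2 9199/10000
DF(1y) = 24/25 ≈ 0.960000

step 1 [1y] zero: DF = P = 24/25 ≈ 0.960000
step 2 [2y] zero: DF = P = 9199/10000 ≈ 0.919900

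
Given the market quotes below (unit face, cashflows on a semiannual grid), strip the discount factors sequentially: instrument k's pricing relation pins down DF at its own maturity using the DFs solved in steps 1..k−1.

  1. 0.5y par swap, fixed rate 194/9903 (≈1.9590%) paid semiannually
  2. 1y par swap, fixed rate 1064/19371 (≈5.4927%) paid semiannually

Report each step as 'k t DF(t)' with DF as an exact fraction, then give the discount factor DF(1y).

1 1/2 9903/10000
2 1 2367/2500
DF(1y) = 2367/2500 ≈ 0.946800

step 1 [0.5y] swap r/2=97/9903: DF=(1 − 97/9903·(0))/(1+97/9903) = 9903/10000 ≈ 0.990300
step 2 [1y] swap r/2=532/19371: DF=(1 − 532/19371·(0.990300))/(1+532/19371) = 2367/2500 ≈ 0.946800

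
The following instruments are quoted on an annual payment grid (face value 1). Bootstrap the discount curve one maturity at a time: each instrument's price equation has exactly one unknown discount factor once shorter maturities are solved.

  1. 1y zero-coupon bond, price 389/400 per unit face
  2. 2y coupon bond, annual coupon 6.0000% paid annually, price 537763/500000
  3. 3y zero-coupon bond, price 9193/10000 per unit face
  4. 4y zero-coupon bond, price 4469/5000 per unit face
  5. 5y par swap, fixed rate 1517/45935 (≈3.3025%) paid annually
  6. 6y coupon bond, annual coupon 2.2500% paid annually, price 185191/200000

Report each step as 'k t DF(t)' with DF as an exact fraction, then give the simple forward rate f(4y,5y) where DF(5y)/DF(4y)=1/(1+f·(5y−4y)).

step 1 [1y] zero: DF = P = 389/400 ≈ 0.972500
step 2 [2y] bond c/1=3/50: DF=(537763/500000 − 3/50·(0.972500))/(1+3/50) = 2399/2500 ≈ 0.959600
step 3 [3y] zero: DF = P = 9193/10000 ≈ 0.919300
step 4 [4y] zero: DF = P = 4469/5000 ≈ 0.893800
step 5 [5y] swap r/1=1517/45935: DF=(1 − 1517/45935·(0.972500+0.959600+0.919300+0.893800))/(1+1517/45935) = 8483/10000 ≈ 0.848300
step 6 [6y] bond c/1=9/400: DF=(185191/200000 − 9/400·(0.972500+0.959600+0.919300+0.893800+0.848300))/(1+9/400) = 1609/2000 ≈ 0.804500

1 1 389/400
2 2 2399/2500
3 3 9193/10000
4 4 4469/5000
5 5 8483/10000
6 6 1609/2000
f(4y,5y) = ((4469/5000)/(8483/10000) − 1)/(1) = 455/8483 ≈ 5.3637%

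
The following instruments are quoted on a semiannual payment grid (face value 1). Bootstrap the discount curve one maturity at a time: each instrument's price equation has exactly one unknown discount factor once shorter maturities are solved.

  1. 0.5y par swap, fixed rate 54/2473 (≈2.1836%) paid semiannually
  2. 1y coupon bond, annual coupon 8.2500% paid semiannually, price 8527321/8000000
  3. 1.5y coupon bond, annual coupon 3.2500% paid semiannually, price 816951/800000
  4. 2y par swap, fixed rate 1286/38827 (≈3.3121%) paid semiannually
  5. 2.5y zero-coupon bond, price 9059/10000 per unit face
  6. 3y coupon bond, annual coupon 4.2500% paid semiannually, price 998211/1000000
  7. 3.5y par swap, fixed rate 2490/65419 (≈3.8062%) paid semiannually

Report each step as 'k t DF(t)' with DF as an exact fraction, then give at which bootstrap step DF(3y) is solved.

1 1/2 2473/2500
2 1 1969/2000
3 3/2 9733/10000
4 2 9357/10000
5 5/2 9059/10000
6 3 4389/5000
7 7/2 1751/2000
DF(3y) is solved at step 6

step 1 [0.5y] swap r/2=27/2473: DF=(1 − 27/2473·(0))/(1+27/2473) = 2473/2500 ≈ 0.989200
step 2 [1y] bond c/2=33/800: DF=(8527321/8000000 − 33/800·(0.989200))/(1+33/800) = 1969/2000 ≈ 0.984500
step 3 [1.5y] bond c/2=13/800: DF=(816951/800000 − 13/800·(0.989200+0.984500))/(1+13/800) = 9733/10000 ≈ 0.973300
step 4 [2y] swap r/2=643/38827: DF=(1 − 643/38827·(0.989200+0.984500+0.973300))/(1+643/38827) = 9357/10000 ≈ 0.935700
step 5 [2.5y] zero: DF = P = 9059/10000 ≈ 0.905900
step 6 [3y] bond c/2=17/800: DF=(998211/1000000 − 17/800·(0.989200+0.984500+0.973300+0.935700+0.905900))/(1+17/800) = 4389/5000 ≈ 0.877800
step 7 [3.5y] swap r/2=1245/65419: DF=(1 − 1245/65419·(0.989200+0.984500+0.973300+0.935700+0.905900+0.877800))/(1+1245/65419) = 1751/2000 ≈ 0.875500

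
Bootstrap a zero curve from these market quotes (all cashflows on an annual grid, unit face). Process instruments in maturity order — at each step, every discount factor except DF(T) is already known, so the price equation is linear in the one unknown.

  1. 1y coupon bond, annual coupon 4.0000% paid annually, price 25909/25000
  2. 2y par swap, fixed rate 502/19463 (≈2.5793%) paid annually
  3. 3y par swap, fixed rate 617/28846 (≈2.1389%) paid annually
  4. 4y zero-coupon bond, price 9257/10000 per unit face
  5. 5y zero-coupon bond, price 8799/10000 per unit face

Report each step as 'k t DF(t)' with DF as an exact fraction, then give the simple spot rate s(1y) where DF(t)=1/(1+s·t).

step 1 [1y] bond c/1=1/25: DF=(25909/25000 − 1/25·(0))/(1+1/25) = 1993/2000 ≈ 0.996500
step 2 [2y] swap r/1=502/19463: DF=(1 − 502/19463·(0.996500))/(1+502/19463) = 4749/5000 ≈ 0.949800
step 3 [3y] swap r/1=617/28846: DF=(1 − 617/28846·(0.996500+0.949800))/(1+617/28846) = 9383/10000 ≈ 0.938300
step 4 [4y] zero: DF = P = 9257/10000 ≈ 0.925700
step 5 [5y] zero: DF = P = 8799/10000 ≈ 0.879900

1 1 1993/2000
2 2 4749/5000
3 3 9383/10000
4 4 9257/10000
5 5 8799/10000
s(1y) = (1/(1993/2000) − 1)/(1) = 7/1993 ≈ 0.3512%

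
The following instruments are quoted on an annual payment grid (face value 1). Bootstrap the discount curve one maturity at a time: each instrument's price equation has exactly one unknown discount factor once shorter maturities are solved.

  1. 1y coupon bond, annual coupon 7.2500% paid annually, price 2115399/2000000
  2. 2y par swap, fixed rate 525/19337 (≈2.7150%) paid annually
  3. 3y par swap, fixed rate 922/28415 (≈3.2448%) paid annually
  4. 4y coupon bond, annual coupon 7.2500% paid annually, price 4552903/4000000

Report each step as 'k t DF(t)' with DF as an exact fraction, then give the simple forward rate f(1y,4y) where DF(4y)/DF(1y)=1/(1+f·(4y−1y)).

step 1 [1y] bond c/1=29/400: DF=(2115399/2000000 − 29/400·(0))/(1+29/400) = 4931/5000 ≈ 0.986200
step 2 [2y] swap r/1=525/19337: DF=(1 − 525/19337·(0.986200))/(1+525/19337) = 379/400 ≈ 0.947500
step 3 [3y] swap r/1=922/28415: DF=(1 − 922/28415·(0.986200+0.947500))/(1+922/28415) = 4539/5000 ≈ 0.907800
step 4 [4y] bond c/1=29/400: DF=(4552903/4000000 − 29/400·(0.986200+0.947500+0.907800))/(1+29/400) = 2173/2500 ≈ 0.869200

1 1 4931/5000
2 2 379/400
3 3 4539/5000
4 4 2173/2500
f(1y,4y) = ((4931/5000)/(2173/2500) − 1)/(3) = 195/4346 ≈ 4.4869%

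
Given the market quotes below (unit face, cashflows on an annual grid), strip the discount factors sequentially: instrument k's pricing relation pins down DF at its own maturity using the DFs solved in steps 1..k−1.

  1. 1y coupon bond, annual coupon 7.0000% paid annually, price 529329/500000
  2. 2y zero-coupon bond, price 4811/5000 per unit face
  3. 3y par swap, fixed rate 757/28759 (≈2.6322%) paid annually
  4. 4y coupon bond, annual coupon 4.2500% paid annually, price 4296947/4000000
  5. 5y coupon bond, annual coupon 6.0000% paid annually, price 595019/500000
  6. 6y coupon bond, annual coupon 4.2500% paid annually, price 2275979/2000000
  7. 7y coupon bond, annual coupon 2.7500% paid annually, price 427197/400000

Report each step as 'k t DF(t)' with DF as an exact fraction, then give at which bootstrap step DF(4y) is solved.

step 1 [1y] bond c/1=7/100: DF=(529329/500000 − 7/100·(0))/(1+7/100) = 4947/5000 ≈ 0.989400
step 2 [2y] zero: DF = P = 4811/5000 ≈ 0.962200
step 3 [3y] swap r/1=757/28759: DF=(1 − 757/28759·(0.989400+0.962200))/(1+757/28759) = 9243/10000 ≈ 0.924300
step 4 [4y] bond c/1=17/400: DF=(4296947/4000000 − 17/400·(0.989400+0.962200+0.924300))/(1+17/400) = 2283/2500 ≈ 0.913200
step 5 [5y] bond c/1=3/50: DF=(595019/500000 − 3/50·(0.989400+0.962200+0.924300+0.913200))/(1+3/50) = 4541/5000 ≈ 0.908200
step 6 [6y] bond c/1=17/400: DF=(2275979/2000000 − 17/400·(0.989400+0.962200+0.924300+0.913200+0.908200))/(1+17/400) = 9001/10000 ≈ 0.900100
step 7 [7y] bond c/1=11/400: DF=(427197/400000 − 11/400·(0.989400+0.962200+0.924300+0.913200+0.908200+0.900100))/(1+11/400) = 556/625 ≈ 0.889600

1 1 4947/5000
2 2 4811/5000
3 3 9243/10000
4 4 2283/2500
5 5 4541/5000
6 6 9001/10000
7 7 556/625
DF(4y) is solved at step 4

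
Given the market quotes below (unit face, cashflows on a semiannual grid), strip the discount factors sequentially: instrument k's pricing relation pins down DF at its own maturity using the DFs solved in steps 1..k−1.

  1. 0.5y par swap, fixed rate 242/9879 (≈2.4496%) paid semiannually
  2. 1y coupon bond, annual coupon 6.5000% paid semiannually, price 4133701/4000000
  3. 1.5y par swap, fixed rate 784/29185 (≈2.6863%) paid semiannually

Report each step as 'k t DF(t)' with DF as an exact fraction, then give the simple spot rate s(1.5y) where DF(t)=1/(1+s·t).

1 1/2 9879/10000
2 1 4849/5000
3 3/2 1201/1250
s(1.5y) = (1/(1201/1250) − 1)/(3/2) = 98/3603 ≈ 2.7200%

step 1 [0.5y] swap r/2=121/9879: DF=(1 − 121/9879·(0))/(1+121/9879) = 9879/10000 ≈ 0.987900
step 2 [1y] bond c/2=13/400: DF=(4133701/4000000 − 13/400·(0.987900))/(1+13/400) = 4849/5000 ≈ 0.969800
step 3 [1.5y] swap r/2=392/29185: DF=(1 − 392/29185·(0.987900+0.969800))/(1+392/29185) = 1201/1250 ≈ 0.960800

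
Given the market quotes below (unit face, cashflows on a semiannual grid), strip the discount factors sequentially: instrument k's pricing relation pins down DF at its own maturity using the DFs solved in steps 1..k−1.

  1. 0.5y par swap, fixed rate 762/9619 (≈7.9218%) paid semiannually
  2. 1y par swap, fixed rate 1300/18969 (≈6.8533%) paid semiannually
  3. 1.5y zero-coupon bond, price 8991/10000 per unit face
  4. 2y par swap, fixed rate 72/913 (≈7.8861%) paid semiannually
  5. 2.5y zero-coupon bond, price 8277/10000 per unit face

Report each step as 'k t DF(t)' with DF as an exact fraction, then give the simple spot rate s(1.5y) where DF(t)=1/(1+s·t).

step 1 [0.5y] swap r/2=381/9619: DF=(1 − 381/9619·(0))/(1+381/9619) = 9619/10000 ≈ 0.961900
step 2 [1y] swap r/2=650/18969: DF=(1 − 650/18969·(0.961900))/(1+650/18969) = 187/200 ≈ 0.935000
step 3 [1.5y] zero: DF = P = 8991/10000 ≈ 0.899100
step 4 [2y] swap r/2=36/913: DF=(1 − 36/913·(0.961900+0.935000+0.899100))/(1+36/913) = 107/125 ≈ 0.856000
step 5 [2.5y] zero: DF = P = 8277/10000 ≈ 0.827700

1 1/2 9619/10000
2 1 187/200
3 3/2 8991/10000
4 2 107/125
5 5/2 8277/10000
s(1.5y) = (1/(8991/10000) − 1)/(3/2) = 2018/26973 ≈ 7.4816%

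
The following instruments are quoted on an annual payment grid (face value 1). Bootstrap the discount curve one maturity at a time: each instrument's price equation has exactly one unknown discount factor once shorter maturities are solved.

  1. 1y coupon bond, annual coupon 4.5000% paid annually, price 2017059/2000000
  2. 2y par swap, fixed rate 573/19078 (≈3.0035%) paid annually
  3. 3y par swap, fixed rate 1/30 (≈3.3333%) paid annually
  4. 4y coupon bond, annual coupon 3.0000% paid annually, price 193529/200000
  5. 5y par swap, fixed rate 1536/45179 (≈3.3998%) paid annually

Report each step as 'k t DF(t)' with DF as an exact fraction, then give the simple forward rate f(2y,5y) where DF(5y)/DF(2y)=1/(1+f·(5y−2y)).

1 1 9651/10000
2 2 9427/10000
3 3 4531/5000
4 4 343/400
5 5 529/625
f(2y,5y) = ((9427/10000)/(529/625) − 1)/(3) = 321/8464 ≈ 3.7925%

step 1 [1y] bond c/1=9/200: DF=(2017059/2000000 − 9/200·(0))/(1+9/200) = 9651/10000 ≈ 0.965100
step 2 [2y] swap r/1=573/19078: DF=(1 − 573/19078·(0.965100))/(1+573/19078) = 9427/10000 ≈ 0.942700
step 3 [3y] swap r/1=1/30: DF=(1 − 1/30·(0.965100+0.942700))/(1+1/30) = 4531/5000 ≈ 0.906200
step 4 [4y] bond c/1=3/100: DF=(193529/200000 − 3/100·(0.965100+0.942700+0.906200))/(1+3/100) = 343/400 ≈ 0.857500
step 5 [5y] swap r/1=1536/45179: DF=(1 − 1536/45179·(0.965100+0.942700+0.906200+0.857500))/(1+1536/45179) = 529/625 ≈ 0.846400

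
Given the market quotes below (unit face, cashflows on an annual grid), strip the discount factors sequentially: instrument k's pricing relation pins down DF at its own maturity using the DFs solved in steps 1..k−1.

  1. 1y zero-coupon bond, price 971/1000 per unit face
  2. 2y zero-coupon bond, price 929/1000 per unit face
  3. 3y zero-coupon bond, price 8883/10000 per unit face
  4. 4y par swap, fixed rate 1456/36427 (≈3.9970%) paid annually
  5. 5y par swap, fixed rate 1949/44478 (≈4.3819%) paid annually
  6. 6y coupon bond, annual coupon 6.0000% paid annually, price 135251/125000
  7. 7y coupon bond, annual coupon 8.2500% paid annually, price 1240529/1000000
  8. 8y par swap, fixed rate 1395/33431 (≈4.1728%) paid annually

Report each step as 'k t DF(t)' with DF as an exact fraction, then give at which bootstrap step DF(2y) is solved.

1 1 971/1000
2 2 929/1000
3 3 8883/10000
4 4 534/625
5 5 8051/10000
6 6 769/1000
7 7 1871/2500
8 8 721/1000
DF(2y) is solved at step 2

step 1 [1y] zero: DF = P = 971/1000 ≈ 0.971000
step 2 [2y] zero: DF = P = 929/1000 ≈ 0.929000
step 3 [3y] zero: DF = P = 8883/10000 ≈ 0.888300
step 4 [4y] swap r/1=1456/36427: DF=(1 − 1456/36427·(0.971000+0.929000+0.888300))/(1+1456/36427) = 534/625 ≈ 0.854400
step 5 [5y] swap r/1=1949/44478: DF=(1 − 1949/44478·(0.971000+0.929000+0.888300+0.854400))/(1+1949/44478) = 8051/10000 ≈ 0.805100
step 6 [6y] bond c/1=3/50: DF=(135251/125000 − 3/50·(0.971000+0.929000+0.888300+0.854400+0.805100))/(1+3/50) = 769/1000 ≈ 0.769000
step 7 [7y] bond c/1=33/400: DF=(1240529/1000000 − 33/400·(0.971000+0.929000+0.888300+0.854400+0.805100+0.769000))/(1+33/400) = 1871/2500 ≈ 0.748400
step 8 [8y] swap r/1=1395/33431: DF=(1 − 1395/33431·(0.971000+0.929000+0.888300+0.854400+0.805100+0.769000+0.748400))/(1+1395/33431) = 721/1000 ≈ 0.721000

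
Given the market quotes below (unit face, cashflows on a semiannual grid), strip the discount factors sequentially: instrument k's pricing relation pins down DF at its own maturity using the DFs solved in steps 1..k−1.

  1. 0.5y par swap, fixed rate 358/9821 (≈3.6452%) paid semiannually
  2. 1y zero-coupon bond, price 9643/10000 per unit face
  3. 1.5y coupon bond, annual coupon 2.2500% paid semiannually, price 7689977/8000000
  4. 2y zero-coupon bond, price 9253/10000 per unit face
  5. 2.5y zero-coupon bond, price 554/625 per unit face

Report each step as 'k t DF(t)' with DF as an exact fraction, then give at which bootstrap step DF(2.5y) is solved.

1 1/2 9821/10000
2 1 9643/10000
3 3/2 9289/10000
4 2 9253/10000
5 5/2 554/625
DF(2.5y) is solved at step 5

step 1 [0.5y] swap r/2=179/9821: DF=(1 − 179/9821·(0))/(1+179/9821) = 9821/10000 ≈ 0.982100
step 2 [1y] zero: DF = P = 9643/10000 ≈ 0.964300
step 3 [1.5y] bond c/2=9/800: DF=(7689977/8000000 − 9/800·(0.982100+0.964300))/(1+9/800) = 9289/10000 ≈ 0.928900
step 4 [2y] zero: DF = P = 9253/10000 ≈ 0.925300
step 5 [2.5y] zero: DF = P = 554/625 ≈ 0.886400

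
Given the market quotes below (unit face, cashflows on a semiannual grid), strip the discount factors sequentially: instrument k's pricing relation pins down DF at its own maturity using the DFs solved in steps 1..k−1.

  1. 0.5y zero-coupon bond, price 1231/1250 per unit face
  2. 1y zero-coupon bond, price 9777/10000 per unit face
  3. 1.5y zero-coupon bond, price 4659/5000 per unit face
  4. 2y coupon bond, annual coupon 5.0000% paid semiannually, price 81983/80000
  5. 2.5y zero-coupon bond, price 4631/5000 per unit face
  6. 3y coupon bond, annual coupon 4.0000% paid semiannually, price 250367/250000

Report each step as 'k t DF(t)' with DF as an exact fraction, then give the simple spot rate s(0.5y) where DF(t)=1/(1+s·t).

step 1 [0.5y] zero: DF = P = 1231/1250 ≈ 0.984800
step 2 [1y] zero: DF = P = 9777/10000 ≈ 0.977700
step 3 [1.5y] zero: DF = P = 4659/5000 ≈ 0.931800
step 4 [2y] bond c/2=1/40: DF=(81983/80000 − 1/40·(0.984800+0.977700+0.931800))/(1+1/40) = 2323/2500 ≈ 0.929200
step 5 [2.5y] zero: DF = P = 4631/5000 ≈ 0.926200
step 6 [3y] bond c/2=1/50: DF=(250367/250000 − 1/50·(0.984800+0.977700+0.931800+0.929200+0.926200))/(1+1/50) = 8887/10000 ≈ 0.888700

1 1/2 1231/1250
2 1 9777/10000
3 3/2 4659/5000
4 2 2323/2500
5 5/2 4631/5000
6 3 8887/10000
s(0.5y) = (1/(1231/1250) − 1)/(1/2) = 38/1231 ≈ 3.0869%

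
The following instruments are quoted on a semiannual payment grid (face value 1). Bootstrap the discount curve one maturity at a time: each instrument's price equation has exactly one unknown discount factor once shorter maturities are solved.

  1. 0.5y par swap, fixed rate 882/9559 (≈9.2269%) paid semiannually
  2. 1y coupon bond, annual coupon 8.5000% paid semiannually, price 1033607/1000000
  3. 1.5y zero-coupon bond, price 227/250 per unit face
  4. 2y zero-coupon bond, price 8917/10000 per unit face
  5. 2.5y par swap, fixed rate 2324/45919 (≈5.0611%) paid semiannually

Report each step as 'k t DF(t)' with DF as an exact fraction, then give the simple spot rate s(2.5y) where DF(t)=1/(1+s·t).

1 1/2 9559/10000
2 1 381/400
3 3/2 227/250
4 2 8917/10000
5 5/2 4419/5000
s(2.5y) = (1/(4419/5000) − 1)/(5/2) = 1162/22095 ≈ 5.2591%

step 1 [0.5y] swap r/2=441/9559: DF=(1 − 441/9559·(0))/(1+441/9559) = 9559/10000 ≈ 0.955900
step 2 [1y] bond c/2=17/400: DF=(1033607/1000000 − 17/400·(0.955900))/(1+17/400) = 381/400 ≈ 0.952500
step 3 [1.5y] zero: DF = P = 227/250 ≈ 0.908000
step 4 [2y] zero: DF = P = 8917/10000 ≈ 0.891700
step 5 [2.5y] swap r/2=1162/45919: DF=(1 − 1162/45919·(0.955900+0.952500+0.908000+0.891700))/(1+1162/45919) = 4419/5000 ≈ 0.883800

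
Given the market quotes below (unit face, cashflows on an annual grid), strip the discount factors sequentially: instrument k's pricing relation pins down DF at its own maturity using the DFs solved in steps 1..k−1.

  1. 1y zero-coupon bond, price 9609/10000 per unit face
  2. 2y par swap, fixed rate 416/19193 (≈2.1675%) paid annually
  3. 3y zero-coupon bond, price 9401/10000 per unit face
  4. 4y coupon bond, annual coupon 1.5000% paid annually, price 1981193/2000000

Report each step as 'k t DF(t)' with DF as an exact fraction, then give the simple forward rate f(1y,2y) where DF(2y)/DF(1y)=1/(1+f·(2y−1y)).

1 1 9609/10000
2 2 599/625
3 3 9401/10000
4 4 9337/10000
f(1y,2y) = ((9609/10000)/(599/625) − 1)/(1) = 25/9584 ≈ 0.2609%

step 1 [1y] zero: DF = P = 9609/10000 ≈ 0.960900
step 2 [2y] swap r/1=416/19193: DF=(1 − 416/19193·(0.960900))/(1+416/19193) = 599/625 ≈ 0.958400
step 3 [3y] zero: DF = P = 9401/10000 ≈ 0.940100
step 4 [4y] bond c/1=3/200: DF=(1981193/2000000 − 3/200·(0.960900+0.958400+0.940100))/(1+3/200) = 9337/10000 ≈ 0.933700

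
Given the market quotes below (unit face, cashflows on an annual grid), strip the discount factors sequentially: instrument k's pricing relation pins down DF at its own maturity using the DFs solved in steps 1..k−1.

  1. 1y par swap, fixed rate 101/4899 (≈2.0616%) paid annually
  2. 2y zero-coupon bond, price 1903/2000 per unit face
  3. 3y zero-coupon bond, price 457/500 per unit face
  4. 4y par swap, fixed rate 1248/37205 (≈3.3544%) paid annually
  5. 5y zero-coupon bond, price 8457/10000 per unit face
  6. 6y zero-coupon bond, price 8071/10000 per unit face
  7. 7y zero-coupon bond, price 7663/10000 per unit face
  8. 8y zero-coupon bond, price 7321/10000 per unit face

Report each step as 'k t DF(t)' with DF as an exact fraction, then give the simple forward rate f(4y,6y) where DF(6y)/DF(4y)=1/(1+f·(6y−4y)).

1 1 4899/5000
2 2 1903/2000
3 3 457/500
4 4 547/625
5 5 8457/10000
6 6 8071/10000
7 7 7663/10000
8 8 7321/10000
f(4y,6y) = ((547/625)/(8071/10000) − 1)/(2) = 681/16142 ≈ 4.2188%

step 1 [1y] swap r/1=101/4899: DF=(1 − 101/4899·(0))/(1+101/4899) = 4899/5000 ≈ 0.979800
step 2 [2y] zero: DF = P = 1903/2000 ≈ 0.951500
step 3 [3y] zero: DF = P = 457/500 ≈ 0.914000
step 4 [4y] swap r/1=1248/37205: DF=(1 − 1248/37205·(0.979800+0.951500+0.914000))/(1+1248/37205) = 547/625 ≈ 0.875200
step 5 [5y] zero: DF = P = 8457/10000 ≈ 0.845700
step 6 [6y] zero: DF = P = 8071/10000 ≈ 0.807100
step 7 [7y] zero: DF = P = 7663/10000 ≈ 0.766300
step 8 [8y] zero: DF = P = 7321/10000 ≈ 0.732100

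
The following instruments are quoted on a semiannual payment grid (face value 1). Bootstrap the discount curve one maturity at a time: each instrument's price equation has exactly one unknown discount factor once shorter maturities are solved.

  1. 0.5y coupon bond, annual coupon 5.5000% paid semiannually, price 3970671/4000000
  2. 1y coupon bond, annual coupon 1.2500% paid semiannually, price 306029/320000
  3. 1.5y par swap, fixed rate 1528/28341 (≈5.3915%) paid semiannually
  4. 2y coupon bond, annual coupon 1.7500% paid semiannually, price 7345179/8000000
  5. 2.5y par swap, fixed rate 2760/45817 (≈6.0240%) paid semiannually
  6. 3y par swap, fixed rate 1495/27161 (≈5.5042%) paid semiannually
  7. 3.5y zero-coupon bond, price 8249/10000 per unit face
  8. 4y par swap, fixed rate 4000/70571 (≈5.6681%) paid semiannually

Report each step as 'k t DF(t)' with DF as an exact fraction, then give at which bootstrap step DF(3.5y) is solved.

1 1/2 9661/10000
2 1 2361/2500
3 3/2 2309/2500
4 2 1107/1250
5 5/2 431/500
6 3 1701/2000
7 7/2 8249/10000
8 4 4/5
DF(3.5y) is solved at step 7

step 1 [0.5y] bond c/2=11/400: DF=(3970671/4000000 − 11/400·(0))/(1+11/400) = 9661/10000 ≈ 0.966100
step 2 [1y] bond c/2=1/160: DF=(306029/320000 − 1/160·(0.966100))/(1+1/160) = 2361/2500 ≈ 0.944400
step 3 [1.5y] swap r/2=764/28341: DF=(1 − 764/28341·(0.966100+0.944400))/(1+764/28341) = 2309/2500 ≈ 0.923600
step 4 [2y] bond c/2=7/800: DF=(7345179/8000000 − 7/800·(0.966100+0.944400+0.923600))/(1+7/800) = 1107/1250 ≈ 0.885600
step 5 [2.5y] swap r/2=1380/45817: DF=(1 − 1380/45817·(0.966100+0.944400+0.923600+0.885600))/(1+1380/45817) = 431/500 ≈ 0.862000
step 6 [3y] swap r/2=1495/54322: DF=(1 − 1495/54322·(0.966100+0.944400+0.923600+0.885600+0.862000))/(1+1495/54322) = 1701/2000 ≈ 0.850500
step 7 [3.5y] zero: DF = P = 8249/10000 ≈ 0.824900
step 8 [4y] swap r/2=2000/70571: DF=(1 − 2000/70571·(0.966100+0.944400+0.923600+0.885600+0.862000+0.850500+0.824900))/(1+2000/70571) = 4/5 ≈ 0.800000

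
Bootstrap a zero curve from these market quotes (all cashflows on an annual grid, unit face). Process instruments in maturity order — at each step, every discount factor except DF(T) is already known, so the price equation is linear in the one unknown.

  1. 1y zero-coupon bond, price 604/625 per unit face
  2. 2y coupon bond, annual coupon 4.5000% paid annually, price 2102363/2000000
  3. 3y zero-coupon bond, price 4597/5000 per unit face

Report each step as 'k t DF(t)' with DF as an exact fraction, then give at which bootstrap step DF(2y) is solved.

step 1 [1y] zero: DF = P = 604/625 ≈ 0.966400
step 2 [2y] bond c/1=9/200: DF=(2102363/2000000 − 9/200·(0.966400))/(1+9/200) = 9643/10000 ≈ 0.964300
step 3 [3y] zero: DF = P = 4597/5000 ≈ 0.919400

1 1 604/625
2 2 9643/10000
3 3 4597/5000
DF(2y) is solved at step 2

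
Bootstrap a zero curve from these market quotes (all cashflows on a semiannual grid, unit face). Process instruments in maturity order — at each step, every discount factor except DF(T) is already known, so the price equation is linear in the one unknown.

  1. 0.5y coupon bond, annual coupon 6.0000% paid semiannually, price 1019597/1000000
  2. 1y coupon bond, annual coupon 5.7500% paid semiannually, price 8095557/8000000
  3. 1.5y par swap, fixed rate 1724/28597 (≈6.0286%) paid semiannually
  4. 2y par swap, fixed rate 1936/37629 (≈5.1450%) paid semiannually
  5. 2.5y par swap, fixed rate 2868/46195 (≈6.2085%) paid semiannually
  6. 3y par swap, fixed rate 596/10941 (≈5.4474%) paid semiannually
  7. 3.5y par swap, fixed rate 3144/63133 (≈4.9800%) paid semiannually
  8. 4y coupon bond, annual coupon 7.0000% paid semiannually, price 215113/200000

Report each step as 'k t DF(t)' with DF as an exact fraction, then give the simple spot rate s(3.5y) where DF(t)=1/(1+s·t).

1 1/2 9899/10000
2 1 239/250
3 3/2 4569/5000
4 2 1129/1250
5 5/2 4283/5000
6 3 851/1000
7 7/2 2107/2500
8 4 8257/10000
s(3.5y) = (1/(2107/2500) − 1)/(7/2) = 786/14749 ≈ 5.3292%

step 1 [0.5y] bond c/2=3/100: DF=(1019597/1000000 − 3/100·(0))/(1+3/100) = 9899/10000 ≈ 0.989900
step 2 [1y] bond c/2=23/800: DF=(8095557/8000000 − 23/800·(0.989900))/(1+23/800) = 239/250 ≈ 0.956000
step 3 [1.5y] swap r/2=862/28597: DF=(1 − 862/28597·(0.989900+0.956000))/(1+862/28597) = 4569/5000 ≈ 0.913800
step 4 [2y] swap r/2=968/37629: DF=(1 − 968/37629·(0.989900+0.956000+0.913800))/(1+968/37629) = 1129/1250 ≈ 0.903200
step 5 [2.5y] swap r/2=1434/46195: DF=(1 − 1434/46195·(0.989900+0.956000+0.913800+0.903200))/(1+1434/46195) = 4283/5000 ≈ 0.856600
step 6 [3y] swap r/2=298/10941: DF=(1 − 298/10941·(0.989900+0.956000+0.913800+0.903200+0.856600))/(1+298/10941) = 851/1000 ≈ 0.851000
step 7 [3.5y] swap r/2=1572/63133: DF=(1 − 1572/63133·(0.989900+0.956000+0.913800+0.903200+0.856600+0.851000))/(1+1572/63133) = 2107/2500 ≈ 0.842800
step 8 [4y] bond c/2=7/200: DF=(215113/200000 − 7/200·(0.989900+0.956000+0.913800+0.903200+0.856600+0.851000+0.842800))/(1+7/200) = 8257/10000 ≈ 0.825700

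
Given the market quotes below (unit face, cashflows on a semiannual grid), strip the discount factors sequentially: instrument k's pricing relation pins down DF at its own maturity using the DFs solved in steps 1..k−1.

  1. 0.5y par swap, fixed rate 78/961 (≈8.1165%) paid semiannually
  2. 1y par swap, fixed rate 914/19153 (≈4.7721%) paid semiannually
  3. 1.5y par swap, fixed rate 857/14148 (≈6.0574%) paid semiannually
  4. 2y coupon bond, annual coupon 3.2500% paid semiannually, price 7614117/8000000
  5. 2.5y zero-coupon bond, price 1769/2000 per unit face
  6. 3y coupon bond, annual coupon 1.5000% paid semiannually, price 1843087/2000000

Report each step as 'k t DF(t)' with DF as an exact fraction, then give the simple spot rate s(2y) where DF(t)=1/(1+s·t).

1 1/2 961/1000
2 1 9543/10000
3 3/2 9143/10000
4 2 8913/10000
5 5/2 1769/2000
6 3 2201/2500
s(2y) = (1/(8913/10000) − 1)/(2) = 1087/17826 ≈ 6.0978%

step 1 [0.5y] swap r/2=39/961: DF=(1 − 39/961·(0))/(1+39/961) = 961/1000 ≈ 0.961000
step 2 [1y] swap r/2=457/19153: DF=(1 − 457/19153·(0.961000))/(1+457/19153) = 9543/10000 ≈ 0.954300
step 3 [1.5y] swap r/2=857/28296: DF=(1 − 857/28296·(0.961000+0.954300))/(1+857/28296) = 9143/10000 ≈ 0.914300
step 4 [2y] bond c/2=13/800: DF=(7614117/8000000 − 13/800·(0.961000+0.954300+0.914300))/(1+13/800) = 8913/10000 ≈ 0.891300
step 5 [2.5y] zero: DF = P = 1769/2000 ≈ 0.884500
step 6 [3y] bond c/2=3/400: DF=(1843087/2000000 − 3/400·(0.961000+0.954300+0.914300+0.891300+0.884500))/(1+3/400) = 2201/2500 ≈ 0.880400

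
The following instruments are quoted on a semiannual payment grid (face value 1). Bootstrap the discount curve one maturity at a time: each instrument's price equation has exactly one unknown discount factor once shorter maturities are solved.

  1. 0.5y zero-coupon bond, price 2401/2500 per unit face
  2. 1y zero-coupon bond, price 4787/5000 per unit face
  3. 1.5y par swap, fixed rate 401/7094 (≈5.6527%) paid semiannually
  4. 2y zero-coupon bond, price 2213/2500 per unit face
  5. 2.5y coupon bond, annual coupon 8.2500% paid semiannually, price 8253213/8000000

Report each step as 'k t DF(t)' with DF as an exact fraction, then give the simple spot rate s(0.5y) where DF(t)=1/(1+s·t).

step 1 [0.5y] zero: DF = P = 2401/2500 ≈ 0.960400
step 2 [1y] zero: DF = P = 4787/5000 ≈ 0.957400
step 3 [1.5y] swap r/2=401/14188: DF=(1 − 401/14188·(0.960400+0.957400))/(1+401/14188) = 4599/5000 ≈ 0.919800
step 4 [2y] zero: DF = P = 2213/2500 ≈ 0.885200
step 5 [2.5y] bond c/2=33/800: DF=(8253213/8000000 − 33/800·(0.960400+0.957400+0.919800+0.885200))/(1+33/800) = 8433/10000 ≈ 0.843300

1 1/2 2401/2500
2 1 4787/5000
3 3/2 4599/5000
4 2 2213/2500
5 5/2 8433/10000
s(0.5y) = (1/(2401/2500) − 1)/(1/2) = 198/2401 ≈ 8.2466%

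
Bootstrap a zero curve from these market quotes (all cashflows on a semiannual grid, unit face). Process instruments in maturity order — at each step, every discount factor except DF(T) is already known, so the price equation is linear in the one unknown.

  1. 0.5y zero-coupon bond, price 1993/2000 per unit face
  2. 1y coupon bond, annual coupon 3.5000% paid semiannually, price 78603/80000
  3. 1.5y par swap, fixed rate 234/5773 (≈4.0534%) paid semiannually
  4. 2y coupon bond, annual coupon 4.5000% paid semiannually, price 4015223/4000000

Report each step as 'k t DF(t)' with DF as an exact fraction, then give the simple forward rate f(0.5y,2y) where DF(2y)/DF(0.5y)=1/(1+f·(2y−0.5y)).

step 1 [0.5y] zero: DF = P = 1993/2000 ≈ 0.996500
step 2 [1y] bond c/2=7/400: DF=(78603/80000 − 7/400·(0.996500))/(1+7/400) = 1897/2000 ≈ 0.948500
step 3 [1.5y] swap r/2=117/5773: DF=(1 − 117/5773·(0.996500+0.948500))/(1+117/5773) = 1883/2000 ≈ 0.941500
step 4 [2y] bond c/2=9/400: DF=(4015223/4000000 − 9/400·(0.996500+0.948500+0.941500))/(1+9/400) = 4591/5000 ≈ 0.918200

1 1/2 1993/2000
2 1 1897/2000
3 3/2 1883/2000
4 2 4591/5000
f(0.5y,2y) = ((1993/2000)/(4591/5000) − 1)/(3/2) = 261/4591 ≈ 5.6850%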